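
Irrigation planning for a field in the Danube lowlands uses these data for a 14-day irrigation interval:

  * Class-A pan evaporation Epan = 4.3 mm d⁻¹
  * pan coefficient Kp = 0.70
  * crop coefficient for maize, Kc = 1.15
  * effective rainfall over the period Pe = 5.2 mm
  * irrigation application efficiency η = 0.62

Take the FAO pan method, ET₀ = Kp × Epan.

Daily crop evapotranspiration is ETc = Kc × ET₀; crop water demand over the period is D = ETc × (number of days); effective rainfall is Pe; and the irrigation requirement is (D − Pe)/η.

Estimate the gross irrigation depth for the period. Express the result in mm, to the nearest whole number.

ET₀ = 0.70 × 4.3 = 3.0100 mm/d
ETc = Kc × ET₀ = 1.15 × 3.0100 = 3.4615 mm/d
Crop demand D = ETc × 14 d = 3.4615 × 14 = 48.461 mm
D − Pe = 48.461 − 5.2 = 43.261 mm
Gross irrigation = 43.261 / 0.62 = 69.776 mm

70 mm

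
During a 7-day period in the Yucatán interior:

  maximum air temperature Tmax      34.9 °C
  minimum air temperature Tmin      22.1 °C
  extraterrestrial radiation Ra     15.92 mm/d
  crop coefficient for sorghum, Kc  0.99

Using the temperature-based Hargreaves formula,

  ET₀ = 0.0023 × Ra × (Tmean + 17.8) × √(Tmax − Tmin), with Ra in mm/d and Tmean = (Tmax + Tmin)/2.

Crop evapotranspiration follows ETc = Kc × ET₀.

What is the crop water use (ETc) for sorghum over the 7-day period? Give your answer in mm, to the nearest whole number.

Tmean = (34.9 + 22.1)/2 = 28.50 °C
ET₀ = 0.0023 × 15.92 × (28.50 + 17.8) × √12.8 = 0.0023 × 15.92 × 46.30 × 3.5777 = 6.0653 mm/d
ETc = Kc × ET₀ = 0.99 × 6.0653 = 6.0046 mm/d
Over 7 days: 6.0046 × 7 = 42.032 mm

42 mm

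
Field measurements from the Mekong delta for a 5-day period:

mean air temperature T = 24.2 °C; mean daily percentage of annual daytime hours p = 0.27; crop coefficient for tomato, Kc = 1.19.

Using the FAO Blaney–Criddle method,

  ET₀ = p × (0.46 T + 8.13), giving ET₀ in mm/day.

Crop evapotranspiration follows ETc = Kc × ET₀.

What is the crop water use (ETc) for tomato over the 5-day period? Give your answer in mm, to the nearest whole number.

ET₀ = 0.27 × (0.46 × 24.2 + 8.13) = 0.27 × 19.262 = 5.2007 mm/d
ETc = Kc × ET₀ = 1.19 × 5.2007 = 6.1888 mm/d
Over 5 days: 6.1888 × 5 = 30.944 mm

31 mm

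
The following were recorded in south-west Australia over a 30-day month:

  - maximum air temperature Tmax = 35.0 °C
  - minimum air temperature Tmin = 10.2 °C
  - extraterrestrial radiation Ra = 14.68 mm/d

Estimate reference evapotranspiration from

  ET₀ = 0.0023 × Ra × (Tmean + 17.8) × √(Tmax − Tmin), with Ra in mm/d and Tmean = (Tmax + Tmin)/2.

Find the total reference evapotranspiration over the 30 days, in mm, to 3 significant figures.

Tmean = (35.0 + 10.2)/2 = 22.60 °C
ET₀ = 0.0023 × 14.68 × (22.60 + 17.8) × √24.8 = 0.0023 × 14.68 × 40.40 × 4.9800 = 6.7930 mm/d
Over 30 days: 6.7930 × 30 = 203.790 mm

204 mm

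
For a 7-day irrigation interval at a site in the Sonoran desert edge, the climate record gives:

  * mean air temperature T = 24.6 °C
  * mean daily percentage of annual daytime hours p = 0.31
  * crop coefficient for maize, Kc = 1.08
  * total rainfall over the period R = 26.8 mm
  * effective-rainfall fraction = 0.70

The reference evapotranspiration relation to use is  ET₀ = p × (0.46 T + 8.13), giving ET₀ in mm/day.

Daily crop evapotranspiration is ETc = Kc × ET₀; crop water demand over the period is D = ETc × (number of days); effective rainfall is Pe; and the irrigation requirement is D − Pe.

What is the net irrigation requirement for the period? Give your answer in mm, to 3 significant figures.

ET₀ = 0.31 × (0.46 × 24.6 + 8.13) = 0.31 × 19.446 = 6.0283 mm/d
ETc = Kc × ET₀ = 1.08 × 6.0283 = 6.5106 mm/d
Crop demand D = ETc × 7 d = 6.5106 × 7 = 45.574 mm
Pe = 0.70 × 26.8 = 18.760 mm
D − Pe = 45.574 − 18.760 = 26.814 mm

26.8 mm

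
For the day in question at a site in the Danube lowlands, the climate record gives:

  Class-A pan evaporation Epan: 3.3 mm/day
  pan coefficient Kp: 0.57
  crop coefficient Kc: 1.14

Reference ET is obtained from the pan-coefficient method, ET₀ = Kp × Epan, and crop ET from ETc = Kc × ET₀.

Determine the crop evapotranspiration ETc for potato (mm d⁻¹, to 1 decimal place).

ET₀ = 0.57 × 3.3 = 1.8810 mm/d
ETc = Kc × ET₀ = 1.14 × 1.8810 = 2.1443 mm/d

2.1 mm d⁻¹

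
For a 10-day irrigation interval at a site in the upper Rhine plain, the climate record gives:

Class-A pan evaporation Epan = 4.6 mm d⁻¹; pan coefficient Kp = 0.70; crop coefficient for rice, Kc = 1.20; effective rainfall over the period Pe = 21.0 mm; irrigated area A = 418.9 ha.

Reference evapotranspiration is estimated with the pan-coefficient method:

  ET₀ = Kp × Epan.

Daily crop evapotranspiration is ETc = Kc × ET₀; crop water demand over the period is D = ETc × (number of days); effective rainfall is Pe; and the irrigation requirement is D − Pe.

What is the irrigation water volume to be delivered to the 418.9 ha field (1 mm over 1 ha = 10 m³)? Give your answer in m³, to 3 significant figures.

73900 m³

ET₀ = 0.70 × 4.6 = 3.2200 mm/d
ETc = Kc × ET₀ = 1.20 × 3.2200 = 3.8640 mm/d
Crop demand D = ETc × 10 d = 3.8640 × 10 = 38.640 mm
D − Pe = 38.640 − 21.0 = 17.640 mm
Volume = 17.640 mm × 418.9 ha × 10 = 73894.0 m³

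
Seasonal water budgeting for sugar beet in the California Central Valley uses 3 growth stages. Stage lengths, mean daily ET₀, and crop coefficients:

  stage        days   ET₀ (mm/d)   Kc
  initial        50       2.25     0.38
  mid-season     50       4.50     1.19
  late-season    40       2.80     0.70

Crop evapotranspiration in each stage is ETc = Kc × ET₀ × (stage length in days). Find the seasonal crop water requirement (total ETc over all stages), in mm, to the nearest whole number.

initial: 0.38 × 2.25 × 50 = 42.75 mm
mid-season: 1.19 × 4.50 × 50 = 267.75 mm
late-season: 0.70 × 2.80 × 40 = 78.40 mm
Seasonal total = 388.90 mm

389 mm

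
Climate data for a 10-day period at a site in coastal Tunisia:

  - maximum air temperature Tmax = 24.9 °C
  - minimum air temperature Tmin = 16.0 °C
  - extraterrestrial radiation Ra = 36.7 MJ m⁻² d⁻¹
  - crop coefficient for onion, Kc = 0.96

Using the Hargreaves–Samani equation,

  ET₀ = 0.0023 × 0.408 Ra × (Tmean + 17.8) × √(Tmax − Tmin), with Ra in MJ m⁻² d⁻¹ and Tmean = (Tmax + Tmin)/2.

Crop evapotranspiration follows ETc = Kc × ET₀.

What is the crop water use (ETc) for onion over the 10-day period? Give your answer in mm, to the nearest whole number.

38 mm

Tmean = (24.9 + 16.0)/2 = 20.45 °C
0.408 Ra = 0.408 × 36.7 = 14.9736 mm/d equivalent
ET₀ = 0.0023 × 14.9736 × (20.45 + 17.8) × √8.9 = 0.0023 × 14.9736 × 38.25 × 2.9833 = 3.9299 mm/d
ETc = Kc × ET₀ = 0.96 × 3.9299 = 3.7727 mm/d
Over 10 days: 3.7727 × 10 = 37.727 mm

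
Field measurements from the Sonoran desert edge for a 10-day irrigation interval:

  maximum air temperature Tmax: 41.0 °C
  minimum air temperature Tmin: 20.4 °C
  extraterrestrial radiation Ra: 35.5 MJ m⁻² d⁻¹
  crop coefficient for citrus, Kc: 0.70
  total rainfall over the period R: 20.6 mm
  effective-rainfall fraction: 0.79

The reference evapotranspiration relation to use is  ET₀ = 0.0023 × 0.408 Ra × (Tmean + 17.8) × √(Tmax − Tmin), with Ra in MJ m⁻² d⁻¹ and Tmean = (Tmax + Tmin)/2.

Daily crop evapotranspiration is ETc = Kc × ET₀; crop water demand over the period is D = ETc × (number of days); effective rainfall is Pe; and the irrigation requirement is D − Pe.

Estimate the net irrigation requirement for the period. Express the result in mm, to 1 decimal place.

Tmean = (41.0 + 20.4)/2 = 30.70 °C
0.408 Ra = 0.408 × 35.5 = 14.4840 mm/d equivalent
ET₀ = 0.0023 × 14.4840 × (30.70 + 17.8) × √20.6 = 0.0023 × 14.4840 × 48.50 × 4.5387 = 7.3331 mm/d
ETc = Kc × ET₀ = 0.70 × 7.3331 = 5.1332 mm/d
Crop demand D = ETc × 10 d = 5.1332 × 10 = 51.332 mm
Pe = 0.79 × 20.6 = 16.274 mm
D − Pe = 51.332 − 16.274 = 35.058 mm

35.1 mm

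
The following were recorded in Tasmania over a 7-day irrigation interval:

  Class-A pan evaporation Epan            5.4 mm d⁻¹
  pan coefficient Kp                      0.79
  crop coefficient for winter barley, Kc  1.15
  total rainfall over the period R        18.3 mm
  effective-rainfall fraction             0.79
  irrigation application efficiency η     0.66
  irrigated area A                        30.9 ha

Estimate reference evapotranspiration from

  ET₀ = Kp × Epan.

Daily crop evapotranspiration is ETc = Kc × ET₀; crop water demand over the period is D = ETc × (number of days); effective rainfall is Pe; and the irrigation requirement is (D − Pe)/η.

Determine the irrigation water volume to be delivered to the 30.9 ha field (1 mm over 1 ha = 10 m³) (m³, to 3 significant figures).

9310 m³

ET₀ = 0.79 × 5.4 = 4.2660 mm/d
ETc = Kc × ET₀ = 1.15 × 4.2660 = 4.9059 mm/d
Crop demand D = ETc × 7 d = 4.9059 × 7 = 34.341 mm
Pe = 0.79 × 18.3 = 14.457 mm
D − Pe = 34.341 − 14.457 = 19.884 mm
Gross irrigation = 19.884 / 0.66 = 30.127 mm
Volume = 30.127 mm × 30.9 ha × 10 = 9309.2 m³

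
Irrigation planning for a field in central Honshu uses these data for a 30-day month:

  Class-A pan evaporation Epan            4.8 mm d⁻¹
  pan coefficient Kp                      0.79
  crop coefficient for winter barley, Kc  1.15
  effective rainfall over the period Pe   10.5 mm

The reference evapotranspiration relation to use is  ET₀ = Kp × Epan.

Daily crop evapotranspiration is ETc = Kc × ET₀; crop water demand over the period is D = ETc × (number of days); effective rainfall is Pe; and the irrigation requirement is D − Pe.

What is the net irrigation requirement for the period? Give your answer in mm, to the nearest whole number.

120 mm

ET₀ = 0.79 × 4.8 = 3.7920 mm/d
ETc = Kc × ET₀ = 1.15 × 3.7920 = 4.3608 mm/d
Crop demand D = ETc × 30 d = 4.3608 × 30 = 130.824 mm
D − Pe = 130.824 − 10.5 = 120.324 mm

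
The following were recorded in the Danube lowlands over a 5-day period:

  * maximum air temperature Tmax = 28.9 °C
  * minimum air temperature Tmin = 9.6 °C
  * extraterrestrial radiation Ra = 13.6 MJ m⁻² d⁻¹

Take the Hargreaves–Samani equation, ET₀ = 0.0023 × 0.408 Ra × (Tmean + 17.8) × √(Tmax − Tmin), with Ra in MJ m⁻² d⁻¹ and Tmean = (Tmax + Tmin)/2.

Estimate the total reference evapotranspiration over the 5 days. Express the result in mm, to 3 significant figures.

Tmean = (28.9 + 9.6)/2 = 19.25 °C
0.408 Ra = 0.408 × 13.6 = 5.5488 mm/d equivalent
ET₀ = 0.0023 × 5.5488 × (19.25 + 17.8) × √19.3 = 0.0023 × 5.5488 × 37.05 × 4.3932 = 2.0773 mm/d
Over 5 days: 2.0773 × 5 = 10.387 mm

10.4 mm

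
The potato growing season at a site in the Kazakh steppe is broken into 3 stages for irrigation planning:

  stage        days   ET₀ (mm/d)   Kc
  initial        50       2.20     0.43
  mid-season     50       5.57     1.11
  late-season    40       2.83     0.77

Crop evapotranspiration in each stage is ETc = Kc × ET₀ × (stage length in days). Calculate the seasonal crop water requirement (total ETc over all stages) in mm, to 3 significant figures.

initial: 0.43 × 2.20 × 50 = 47.30 mm
mid-season: 1.11 × 5.57 × 50 = 309.14 mm
late-season: 0.77 × 2.83 × 40 = 87.16 mm
Seasonal total = 443.60 mm

444 mm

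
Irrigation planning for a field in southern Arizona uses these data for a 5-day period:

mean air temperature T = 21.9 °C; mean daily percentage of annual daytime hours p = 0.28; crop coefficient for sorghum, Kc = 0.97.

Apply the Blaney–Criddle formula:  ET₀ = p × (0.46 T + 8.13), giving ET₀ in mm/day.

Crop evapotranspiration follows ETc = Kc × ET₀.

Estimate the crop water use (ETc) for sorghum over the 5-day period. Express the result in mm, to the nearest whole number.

ET₀ = 0.28 × (0.46 × 21.9 + 8.13) = 0.28 × 18.204 = 5.0971 mm/d
ETc = Kc × ET₀ = 0.97 × 5.0971 = 4.9442 mm/d
Over 5 days: 4.9442 × 5 = 24.721 mm

25 mm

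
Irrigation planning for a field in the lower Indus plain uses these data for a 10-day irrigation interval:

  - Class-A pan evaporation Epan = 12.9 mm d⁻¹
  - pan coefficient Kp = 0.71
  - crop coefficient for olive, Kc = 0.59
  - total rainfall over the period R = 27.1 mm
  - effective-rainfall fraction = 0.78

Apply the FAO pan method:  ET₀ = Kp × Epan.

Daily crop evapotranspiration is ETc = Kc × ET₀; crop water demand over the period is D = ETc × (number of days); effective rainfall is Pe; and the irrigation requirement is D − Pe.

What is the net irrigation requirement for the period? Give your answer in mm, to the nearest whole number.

33 mm

ET₀ = 0.71 × 12.9 = 9.1590 mm/d
ETc = Kc × ET₀ = 0.59 × 9.1590 = 5.4038 mm/d
Crop demand D = ETc × 10 d = 5.4038 × 10 = 54.038 mm
Pe = 0.78 × 27.1 = 21.138 mm
D − Pe = 54.038 − 21.138 = 32.900 mm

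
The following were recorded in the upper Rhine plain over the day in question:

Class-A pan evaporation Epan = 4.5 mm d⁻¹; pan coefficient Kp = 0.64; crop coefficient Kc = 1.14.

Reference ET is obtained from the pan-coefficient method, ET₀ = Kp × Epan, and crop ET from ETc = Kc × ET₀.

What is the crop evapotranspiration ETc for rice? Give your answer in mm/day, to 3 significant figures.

3.28 mm/day

ET₀ = 0.64 × 4.5 = 2.8800 mm/d
ETc = Kc × ET₀ = 1.14 × 2.8800 = 3.2832 mm/d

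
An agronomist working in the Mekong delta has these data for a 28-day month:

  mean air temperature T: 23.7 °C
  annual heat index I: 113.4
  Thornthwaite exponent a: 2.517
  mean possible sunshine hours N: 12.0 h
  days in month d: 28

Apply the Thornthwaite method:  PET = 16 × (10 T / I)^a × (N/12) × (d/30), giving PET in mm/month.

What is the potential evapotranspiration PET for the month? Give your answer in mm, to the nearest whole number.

95 mm

10T/I = 10 × 23.7 / 113.4 = 2.0899
(10T/I)^a = 2.0899^2.517 = 6.3938
Uncorrected PET = 16 × 6.3938 = 102.301 mm
Correction = (N/12)(d/30) = (12.0/12)(28/30) = 0.9333
PET = 102.301 × 0.9333 = 95.478 mm/month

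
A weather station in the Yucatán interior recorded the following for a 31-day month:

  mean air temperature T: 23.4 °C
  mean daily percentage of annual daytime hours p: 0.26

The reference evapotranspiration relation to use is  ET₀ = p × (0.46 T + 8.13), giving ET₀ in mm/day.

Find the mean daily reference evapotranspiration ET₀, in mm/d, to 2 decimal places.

4.91 mm/d

ET₀ = 0.26 × (0.46 × 23.4 + 8.13) = 0.26 × 18.894 = 4.9124 mm/d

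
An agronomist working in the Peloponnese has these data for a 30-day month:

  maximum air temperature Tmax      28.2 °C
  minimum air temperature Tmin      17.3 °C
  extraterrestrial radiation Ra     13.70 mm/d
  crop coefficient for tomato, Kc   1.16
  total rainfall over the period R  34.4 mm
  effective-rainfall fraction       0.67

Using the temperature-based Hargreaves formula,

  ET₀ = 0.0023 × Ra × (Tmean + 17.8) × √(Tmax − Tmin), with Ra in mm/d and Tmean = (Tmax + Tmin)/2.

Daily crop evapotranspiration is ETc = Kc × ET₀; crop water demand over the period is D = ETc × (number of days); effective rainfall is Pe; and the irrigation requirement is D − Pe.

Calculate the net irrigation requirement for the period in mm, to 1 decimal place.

123.8 mm

Tmean = (28.2 + 17.3)/2 = 22.75 °C
ET₀ = 0.0023 × 13.70 × (22.75 + 17.8) × √10.9 = 0.0023 × 13.70 × 40.55 × 3.3015 = 4.2184 mm/d
ETc = Kc × ET₀ = 1.16 × 4.2184 = 4.8933 mm/d
Crop demand D = ETc × 30 d = 4.8933 × 30 = 146.799 mm
Pe = 0.67 × 34.4 = 23.048 mm
D − Pe = 146.799 − 23.048 = 123.751 mm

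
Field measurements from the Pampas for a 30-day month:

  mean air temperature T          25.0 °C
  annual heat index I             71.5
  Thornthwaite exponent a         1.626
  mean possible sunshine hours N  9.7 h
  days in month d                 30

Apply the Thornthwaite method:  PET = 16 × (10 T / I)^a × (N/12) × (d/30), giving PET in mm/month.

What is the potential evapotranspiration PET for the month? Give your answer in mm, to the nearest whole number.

99 mm

10T/I = 10 × 25.0 / 71.5 = 3.4965
(10T/I)^a = 3.4965^1.626 = 7.6551
Uncorrected PET = 16 × 7.6551 = 122.482 mm
Correction = (N/12)(d/30) = (9.7/12)(30/30) = 0.8083
PET = 122.482 × 0.8083 = 99.002 mm/month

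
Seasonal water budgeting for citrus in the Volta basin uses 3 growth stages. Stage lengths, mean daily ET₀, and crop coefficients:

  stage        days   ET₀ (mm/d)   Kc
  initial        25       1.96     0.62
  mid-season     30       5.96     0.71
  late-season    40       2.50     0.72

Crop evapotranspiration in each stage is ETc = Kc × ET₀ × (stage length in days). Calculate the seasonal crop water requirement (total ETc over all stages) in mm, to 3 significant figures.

229 mm

initial: 0.62 × 1.96 × 25 = 30.38 mm
mid-season: 0.71 × 5.96 × 30 = 126.95 mm
late-season: 0.72 × 2.50 × 40 = 72.00 mm
Seasonal total = 229.33 mm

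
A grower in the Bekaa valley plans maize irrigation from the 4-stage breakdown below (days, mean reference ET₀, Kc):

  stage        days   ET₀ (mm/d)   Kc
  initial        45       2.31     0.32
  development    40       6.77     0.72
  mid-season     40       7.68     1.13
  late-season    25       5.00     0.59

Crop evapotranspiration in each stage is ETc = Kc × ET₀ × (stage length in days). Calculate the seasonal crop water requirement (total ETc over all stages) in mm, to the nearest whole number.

649 mm

initial: 0.32 × 2.31 × 45 = 33.26 mm
development: 0.72 × 6.77 × 40 = 194.98 mm
mid-season: 1.13 × 7.68 × 40 = 347.14 mm
late-season: 0.59 × 5.00 × 25 = 73.75 mm
Seasonal total = 649.13 mm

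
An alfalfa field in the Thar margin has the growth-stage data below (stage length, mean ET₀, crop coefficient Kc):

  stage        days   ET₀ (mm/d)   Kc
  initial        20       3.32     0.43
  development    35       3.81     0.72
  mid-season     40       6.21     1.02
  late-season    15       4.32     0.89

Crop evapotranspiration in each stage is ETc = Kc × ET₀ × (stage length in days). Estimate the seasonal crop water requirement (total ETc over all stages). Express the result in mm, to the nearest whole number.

436 mm

initial: 0.43 × 3.32 × 20 = 28.55 mm
development: 0.72 × 3.81 × 35 = 96.01 mm
mid-season: 1.02 × 6.21 × 40 = 253.37 mm
late-season: 0.89 × 4.32 × 15 = 57.67 mm
Seasonal total = 435.60 mm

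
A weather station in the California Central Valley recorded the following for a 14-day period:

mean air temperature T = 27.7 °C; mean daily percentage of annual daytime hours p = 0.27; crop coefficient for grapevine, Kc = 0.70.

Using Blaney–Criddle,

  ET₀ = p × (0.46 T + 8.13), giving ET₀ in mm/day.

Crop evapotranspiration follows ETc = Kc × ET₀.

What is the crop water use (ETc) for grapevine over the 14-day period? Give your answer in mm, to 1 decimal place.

ET₀ = 0.27 × (0.46 × 27.7 + 8.13) = 0.27 × 20.872 = 5.6354 mm/d
ETc = Kc × ET₀ = 0.70 × 5.6354 = 3.9448 mm/d
Over 14 days: 3.9448 × 14 = 55.227 mm

55.2 mm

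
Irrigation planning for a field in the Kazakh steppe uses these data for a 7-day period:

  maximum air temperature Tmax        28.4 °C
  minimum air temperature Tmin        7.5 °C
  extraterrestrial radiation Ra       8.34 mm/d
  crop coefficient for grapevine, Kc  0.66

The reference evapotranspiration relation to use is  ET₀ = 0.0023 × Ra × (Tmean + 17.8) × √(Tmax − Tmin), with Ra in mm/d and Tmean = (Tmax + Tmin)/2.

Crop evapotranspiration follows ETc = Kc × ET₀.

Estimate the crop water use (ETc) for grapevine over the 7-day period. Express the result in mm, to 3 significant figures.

Tmean = (28.4 + 7.5)/2 = 17.95 °C
ET₀ = 0.0023 × 8.34 × (17.95 + 17.8) × √20.9 = 0.0023 × 8.34 × 35.75 × 4.5717 = 3.1351 mm/d
ETc = Kc × ET₀ = 0.66 × 3.1351 = 2.0692 mm/d
Over 7 days: 2.0692 × 7 = 14.484 mm

14.5 mm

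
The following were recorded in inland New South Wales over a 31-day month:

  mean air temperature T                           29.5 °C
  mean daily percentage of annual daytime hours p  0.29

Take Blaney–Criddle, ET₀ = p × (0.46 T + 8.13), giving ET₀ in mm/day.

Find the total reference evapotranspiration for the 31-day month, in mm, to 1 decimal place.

195.1 mm

ET₀ = 0.29 × (0.46 × 29.5 + 8.13) = 0.29 × 21.700 = 6.2930 mm/d
Monthly total = 6.2930 × 31 = 195.083 mm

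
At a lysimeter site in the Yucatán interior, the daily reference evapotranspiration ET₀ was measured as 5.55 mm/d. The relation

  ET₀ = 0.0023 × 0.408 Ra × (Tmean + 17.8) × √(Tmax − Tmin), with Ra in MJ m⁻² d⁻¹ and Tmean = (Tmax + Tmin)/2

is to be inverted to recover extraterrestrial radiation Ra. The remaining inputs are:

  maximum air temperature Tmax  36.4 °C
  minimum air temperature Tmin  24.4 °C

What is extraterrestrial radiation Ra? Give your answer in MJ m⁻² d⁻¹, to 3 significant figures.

35.4 MJ m⁻² d⁻¹

Tmean = (36.4+24.4)/2 = 30.40 °C; ΔT = 12.0
Ra = ET₀ / [0.0023 × 0.408 × (Tmean+17.8) × √ΔT]
   = 5.55 / (0.0023 × 0.408 × 48.20 × 3.4641) = 35.422 MJ m⁻² d⁻¹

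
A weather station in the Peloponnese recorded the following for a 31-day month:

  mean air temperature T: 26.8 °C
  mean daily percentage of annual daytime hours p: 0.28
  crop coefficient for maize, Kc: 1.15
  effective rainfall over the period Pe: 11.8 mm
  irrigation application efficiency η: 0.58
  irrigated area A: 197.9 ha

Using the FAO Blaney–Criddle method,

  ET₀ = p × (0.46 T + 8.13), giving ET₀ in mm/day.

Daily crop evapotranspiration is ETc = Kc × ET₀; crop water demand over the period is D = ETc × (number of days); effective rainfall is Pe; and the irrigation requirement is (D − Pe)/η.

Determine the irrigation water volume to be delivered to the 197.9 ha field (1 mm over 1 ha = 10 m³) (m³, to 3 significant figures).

657000 m³

ET₀ = 0.28 × (0.46 × 26.8 + 8.13) = 0.28 × 20.458 = 5.7282 mm/d
ETc = Kc × ET₀ = 1.15 × 5.7282 = 6.5874 mm/d
Crop demand D = ETc × 31 d = 6.5874 × 31 = 204.209 mm
D − Pe = 204.209 − 11.8 = 192.409 mm
Gross irrigation = 192.409 / 0.58 = 331.740 mm
Volume = 331.740 mm × 197.9 ha × 10 = 656513.5 m³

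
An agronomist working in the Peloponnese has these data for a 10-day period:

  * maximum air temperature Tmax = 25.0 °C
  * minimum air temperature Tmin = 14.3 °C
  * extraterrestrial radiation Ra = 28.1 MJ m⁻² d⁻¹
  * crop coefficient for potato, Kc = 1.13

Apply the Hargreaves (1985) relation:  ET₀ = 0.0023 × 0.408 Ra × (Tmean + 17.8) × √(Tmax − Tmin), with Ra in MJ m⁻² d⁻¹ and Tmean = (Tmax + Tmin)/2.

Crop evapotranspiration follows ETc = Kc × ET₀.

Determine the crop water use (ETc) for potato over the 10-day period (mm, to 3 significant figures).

Tmean = (25.0 + 14.3)/2 = 19.65 °C
0.408 Ra = 0.408 × 28.1 = 11.4648 mm/d equivalent
ET₀ = 0.0023 × 11.4648 × (19.65 + 17.8) × √10.7 = 0.0023 × 11.4648 × 37.45 × 3.2711 = 3.2303 mm/d
ETc = Kc × ET₀ = 1.13 × 3.2303 = 3.6502 mm/d
Over 10 days: 3.6502 × 10 = 36.502 mm

36.5 mm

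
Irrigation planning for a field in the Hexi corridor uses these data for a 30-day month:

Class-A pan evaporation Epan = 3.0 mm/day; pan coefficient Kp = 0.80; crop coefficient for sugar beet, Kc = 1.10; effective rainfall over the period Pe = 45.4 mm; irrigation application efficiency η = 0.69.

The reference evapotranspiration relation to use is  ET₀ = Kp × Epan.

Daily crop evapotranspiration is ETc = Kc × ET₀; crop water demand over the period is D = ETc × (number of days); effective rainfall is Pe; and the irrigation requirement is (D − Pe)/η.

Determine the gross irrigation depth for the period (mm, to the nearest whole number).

ET₀ = 0.80 × 3.0 = 2.4000 mm/d
ETc = Kc × ET₀ = 1.10 × 2.4000 = 2.6400 mm/d
Crop demand D = ETc × 30 d = 2.6400 × 30 = 79.200 mm
D − Pe = 79.200 − 45.4 = 33.800 mm
Gross irrigation = 33.800 / 0.69 = 48.986 mm

49 mm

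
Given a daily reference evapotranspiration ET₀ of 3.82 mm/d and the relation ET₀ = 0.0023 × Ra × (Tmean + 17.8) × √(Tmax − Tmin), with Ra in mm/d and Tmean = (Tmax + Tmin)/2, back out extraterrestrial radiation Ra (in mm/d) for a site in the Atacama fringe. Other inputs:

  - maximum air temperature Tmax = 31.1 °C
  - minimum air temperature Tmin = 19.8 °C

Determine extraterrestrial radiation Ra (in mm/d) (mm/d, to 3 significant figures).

Tmean = 25.45 °C; √ΔT = 3.3615
Ra = ET₀ / [0.0023 × (Tmean+17.8) × √ΔT] = 3.82 / (0.0023 × 43.25 × 3.3615) = 11.424 mm/d

11.4 mm/d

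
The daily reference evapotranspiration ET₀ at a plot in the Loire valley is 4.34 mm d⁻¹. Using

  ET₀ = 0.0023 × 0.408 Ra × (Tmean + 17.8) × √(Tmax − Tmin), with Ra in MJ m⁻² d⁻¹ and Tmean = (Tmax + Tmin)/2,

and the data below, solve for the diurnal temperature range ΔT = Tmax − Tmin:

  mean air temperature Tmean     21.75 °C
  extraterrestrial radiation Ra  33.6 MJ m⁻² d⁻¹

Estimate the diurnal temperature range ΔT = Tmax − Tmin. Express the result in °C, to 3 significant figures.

√ΔT = ET₀ / [0.0023 × 0.408 × Ra × (Tmean+17.8)] = 4.34 / (0.0023 × 13.7088 × 39.55) = 3.4803
ΔT = 3.4803² = 12.112 °C

12.1 °C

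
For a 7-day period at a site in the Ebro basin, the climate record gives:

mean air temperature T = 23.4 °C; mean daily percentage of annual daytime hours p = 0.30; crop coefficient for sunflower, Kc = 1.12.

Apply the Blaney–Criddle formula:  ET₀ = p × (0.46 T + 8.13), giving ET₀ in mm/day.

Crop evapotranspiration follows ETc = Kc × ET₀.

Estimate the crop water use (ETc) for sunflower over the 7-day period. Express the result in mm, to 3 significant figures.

ET₀ = 0.30 × (0.46 × 23.4 + 8.13) = 0.30 × 18.894 = 5.6682 mm/d
ETc = Kc × ET₀ = 1.12 × 5.6682 = 6.3484 mm/d
Over 7 days: 6.3484 × 7 = 44.439 mm

44.4 mm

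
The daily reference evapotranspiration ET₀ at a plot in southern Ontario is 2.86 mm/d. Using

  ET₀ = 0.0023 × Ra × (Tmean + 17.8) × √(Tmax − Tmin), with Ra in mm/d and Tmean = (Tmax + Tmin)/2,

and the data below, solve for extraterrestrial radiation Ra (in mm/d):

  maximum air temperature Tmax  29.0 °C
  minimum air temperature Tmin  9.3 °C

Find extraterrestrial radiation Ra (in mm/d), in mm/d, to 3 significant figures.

Tmean = 19.15 °C; √ΔT = 4.4385
Ra = ET₀ / [0.0023 × (Tmean+17.8) × √ΔT] = 2.86 / (0.0023 × 36.95 × 4.4385) = 7.582 mm/d

7.58 mm/d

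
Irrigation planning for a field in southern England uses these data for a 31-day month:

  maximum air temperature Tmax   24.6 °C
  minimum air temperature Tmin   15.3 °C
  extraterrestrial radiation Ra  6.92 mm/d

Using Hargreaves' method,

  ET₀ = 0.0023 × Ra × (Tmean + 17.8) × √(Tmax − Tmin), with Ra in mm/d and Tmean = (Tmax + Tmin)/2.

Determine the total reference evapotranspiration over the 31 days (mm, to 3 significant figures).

Tmean = (24.6 + 15.3)/2 = 19.95 °C
ET₀ = 0.0023 × 6.92 × (19.95 + 17.8) × √9.3 = 0.0023 × 6.92 × 37.75 × 3.0496 = 1.8323 mm/d
Over 31 days: 1.8323 × 31 = 56.801 mm

56.8 mm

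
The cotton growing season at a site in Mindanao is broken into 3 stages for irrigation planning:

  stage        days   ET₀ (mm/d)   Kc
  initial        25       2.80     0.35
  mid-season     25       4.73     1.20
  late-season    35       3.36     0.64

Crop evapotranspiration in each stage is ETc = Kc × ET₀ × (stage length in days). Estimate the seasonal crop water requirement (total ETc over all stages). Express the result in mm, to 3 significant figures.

242 mm

initial: 0.35 × 2.80 × 25 = 24.50 mm
mid-season: 1.20 × 4.73 × 25 = 141.90 mm
late-season: 0.64 × 3.36 × 35 = 75.26 mm
Seasonal total = 241.66 mm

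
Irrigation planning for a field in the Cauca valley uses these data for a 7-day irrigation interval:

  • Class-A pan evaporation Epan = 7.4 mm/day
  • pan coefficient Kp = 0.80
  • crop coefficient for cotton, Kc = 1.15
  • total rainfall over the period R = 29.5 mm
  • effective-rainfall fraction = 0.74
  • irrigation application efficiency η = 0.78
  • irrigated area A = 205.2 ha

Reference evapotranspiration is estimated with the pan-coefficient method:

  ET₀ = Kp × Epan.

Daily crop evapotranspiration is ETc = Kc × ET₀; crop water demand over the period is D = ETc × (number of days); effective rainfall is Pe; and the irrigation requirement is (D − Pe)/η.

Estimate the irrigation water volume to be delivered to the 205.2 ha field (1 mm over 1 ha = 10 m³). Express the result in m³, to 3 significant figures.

ET₀ = 0.80 × 7.4 = 5.9200 mm/d
ETc = Kc × ET₀ = 1.15 × 5.9200 = 6.8080 mm/d
Crop demand D = ETc × 7 d = 6.8080 × 7 = 47.656 mm
Pe = 0.74 × 29.5 = 21.830 mm
D − Pe = 47.656 − 21.830 = 25.826 mm
Gross irrigation = 25.826 / 0.78 = 33.110 mm
Volume = 33.110 mm × 205.2 ha × 10 = 67941.7 m³

67900 m³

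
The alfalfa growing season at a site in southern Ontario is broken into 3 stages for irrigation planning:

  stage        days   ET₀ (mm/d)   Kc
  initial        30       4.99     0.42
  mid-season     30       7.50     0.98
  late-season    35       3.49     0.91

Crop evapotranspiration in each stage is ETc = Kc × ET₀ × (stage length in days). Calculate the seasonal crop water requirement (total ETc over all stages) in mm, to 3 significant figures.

initial: 0.42 × 4.99 × 30 = 62.87 mm
mid-season: 0.98 × 7.50 × 30 = 220.50 mm
late-season: 0.91 × 3.49 × 35 = 111.16 mm
Seasonal total = 394.53 mm

395 mm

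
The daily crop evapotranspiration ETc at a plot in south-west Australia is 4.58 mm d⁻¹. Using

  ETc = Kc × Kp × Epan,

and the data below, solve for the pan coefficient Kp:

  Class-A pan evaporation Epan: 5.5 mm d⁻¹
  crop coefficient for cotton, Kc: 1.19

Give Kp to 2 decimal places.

ETc = Kc × Kp × Epan  ⇒  Kp = ETc / (Kc × Epan)
Kp = 4.58 / (1.19 × 5.5) = 4.58 / 6.545 = 0.6998

0.70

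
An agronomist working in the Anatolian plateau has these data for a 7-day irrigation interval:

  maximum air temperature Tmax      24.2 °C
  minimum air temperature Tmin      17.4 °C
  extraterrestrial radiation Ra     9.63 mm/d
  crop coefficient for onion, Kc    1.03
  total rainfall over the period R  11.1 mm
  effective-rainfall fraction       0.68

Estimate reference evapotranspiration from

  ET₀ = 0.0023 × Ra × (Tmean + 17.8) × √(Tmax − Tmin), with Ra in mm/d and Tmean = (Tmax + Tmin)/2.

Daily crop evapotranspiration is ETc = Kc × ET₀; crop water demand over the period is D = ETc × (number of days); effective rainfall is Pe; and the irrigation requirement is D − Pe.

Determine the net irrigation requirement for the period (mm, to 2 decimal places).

8.53 mm

Tmean = (24.2 + 17.4)/2 = 20.80 °C
ET₀ = 0.0023 × 9.63 × (20.80 + 17.8) × √6.8 = 0.0023 × 9.63 × 38.60 × 2.6077 = 2.2295 mm/d
ETc = Kc × ET₀ = 1.03 × 2.2295 = 2.2964 mm/d
Crop demand D = ETc × 7 d = 2.2964 × 7 = 16.075 mm
Pe = 0.68 × 11.1 = 7.548 mm
D − Pe = 16.075 − 7.548 = 8.527 mm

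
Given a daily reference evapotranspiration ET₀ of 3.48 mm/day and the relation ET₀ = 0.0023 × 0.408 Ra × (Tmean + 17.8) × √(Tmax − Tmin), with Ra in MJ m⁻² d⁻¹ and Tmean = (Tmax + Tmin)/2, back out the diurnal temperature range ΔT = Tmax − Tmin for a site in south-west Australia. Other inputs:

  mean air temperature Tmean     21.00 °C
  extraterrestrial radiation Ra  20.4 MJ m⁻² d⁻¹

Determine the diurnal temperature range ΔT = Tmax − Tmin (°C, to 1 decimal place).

22.0 °C

√ΔT = ET₀ / [0.0023 × 0.408 × Ra × (Tmean+17.8)] = 3.48 / (0.0023 × 8.3232 × 38.80) = 4.6852
ΔT = 4.6852² = 21.951 °C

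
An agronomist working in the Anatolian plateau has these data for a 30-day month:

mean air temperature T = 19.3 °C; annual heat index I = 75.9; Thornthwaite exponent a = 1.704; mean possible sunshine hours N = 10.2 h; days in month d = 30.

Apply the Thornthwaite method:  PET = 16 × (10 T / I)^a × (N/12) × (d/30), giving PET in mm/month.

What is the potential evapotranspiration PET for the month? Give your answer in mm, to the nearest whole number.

10T/I = 10 × 19.3 / 75.9 = 2.5428
(10T/I)^a = 2.5428^1.704 = 4.9051
Uncorrected PET = 16 × 4.9051 = 78.482 mm
Correction = (N/12)(d/30) = (10.2/12)(30/30) = 0.8500
PET = 78.482 × 0.8500 = 66.710 mm/month

67 mm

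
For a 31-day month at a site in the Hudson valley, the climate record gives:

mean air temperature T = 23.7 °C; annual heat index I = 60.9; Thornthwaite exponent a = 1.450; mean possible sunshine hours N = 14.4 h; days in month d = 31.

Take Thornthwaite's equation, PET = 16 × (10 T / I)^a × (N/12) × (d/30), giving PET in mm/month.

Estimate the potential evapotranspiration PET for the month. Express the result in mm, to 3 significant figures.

142 mm

10T/I = 10 × 23.7 / 60.9 = 3.8916
(10T/I)^a = 3.8916^1.450 = 7.1728
Uncorrected PET = 16 × 7.1728 = 114.765 mm
Correction = (N/12)(d/30) = (14.4/12)(31/30) = 1.2400
PET = 114.765 × 1.2400 = 142.309 mm/month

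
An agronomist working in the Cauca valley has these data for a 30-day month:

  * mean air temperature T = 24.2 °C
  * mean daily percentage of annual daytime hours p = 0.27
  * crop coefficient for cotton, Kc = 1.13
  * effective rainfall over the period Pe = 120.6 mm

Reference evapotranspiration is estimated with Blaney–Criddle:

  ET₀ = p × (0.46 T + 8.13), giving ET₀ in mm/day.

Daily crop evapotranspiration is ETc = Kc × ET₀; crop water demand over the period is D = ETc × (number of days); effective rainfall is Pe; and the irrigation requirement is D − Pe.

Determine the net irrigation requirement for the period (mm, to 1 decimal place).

ET₀ = 0.27 × (0.46 × 24.2 + 8.13) = 0.27 × 19.262 = 5.2007 mm/d
ETc = Kc × ET₀ = 1.13 × 5.2007 = 5.8768 mm/d
Crop demand D = ETc × 30 d = 5.8768 × 30 = 176.304 mm
D − Pe = 176.304 − 120.6 = 55.704 mm

55.7 mm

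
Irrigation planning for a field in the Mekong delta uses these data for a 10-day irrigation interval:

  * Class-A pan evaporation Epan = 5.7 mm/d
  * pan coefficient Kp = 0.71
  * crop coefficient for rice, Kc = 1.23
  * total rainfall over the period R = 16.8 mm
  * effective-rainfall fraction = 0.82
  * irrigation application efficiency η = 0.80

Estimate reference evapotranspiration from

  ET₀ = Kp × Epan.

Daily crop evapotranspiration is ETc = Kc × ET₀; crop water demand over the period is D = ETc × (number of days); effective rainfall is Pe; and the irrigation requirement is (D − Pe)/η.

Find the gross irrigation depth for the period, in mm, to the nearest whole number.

45 mm

ET₀ = 0.71 × 5.7 = 4.0470 mm/d
ETc = Kc × ET₀ = 1.23 × 4.0470 = 4.9778 mm/d
Crop demand D = ETc × 10 d = 4.9778 × 10 = 49.778 mm
Pe = 0.82 × 16.8 = 13.776 mm
D − Pe = 49.778 − 13.776 = 36.002 mm
Gross irrigation = 36.002 / 0.80 = 45.003 mm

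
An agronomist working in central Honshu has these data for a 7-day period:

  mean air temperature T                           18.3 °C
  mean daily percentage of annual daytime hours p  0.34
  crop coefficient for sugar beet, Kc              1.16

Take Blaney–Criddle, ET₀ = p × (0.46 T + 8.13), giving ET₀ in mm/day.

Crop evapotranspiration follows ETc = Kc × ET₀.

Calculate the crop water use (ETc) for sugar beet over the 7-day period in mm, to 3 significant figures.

ET₀ = 0.34 × (0.46 × 18.3 + 8.13) = 0.34 × 16.548 = 5.6263 mm/d
ETc = Kc × ET₀ = 1.16 × 5.6263 = 6.5265 mm/d
Over 7 days: 6.5265 × 7 = 45.686 mm

45.7 mm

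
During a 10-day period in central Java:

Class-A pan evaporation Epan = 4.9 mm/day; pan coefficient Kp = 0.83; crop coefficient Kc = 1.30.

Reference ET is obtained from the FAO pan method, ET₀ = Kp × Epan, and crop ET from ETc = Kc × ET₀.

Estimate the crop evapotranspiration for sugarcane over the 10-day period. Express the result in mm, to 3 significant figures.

52.9 mm

ET₀ = 0.83 × 4.9 = 4.0670 mm/d
ETc = Kc × ET₀ = 1.30 × 4.0670 = 5.2871 mm/d
Over 10 days: 5.2871 × 10 = 52.871 mm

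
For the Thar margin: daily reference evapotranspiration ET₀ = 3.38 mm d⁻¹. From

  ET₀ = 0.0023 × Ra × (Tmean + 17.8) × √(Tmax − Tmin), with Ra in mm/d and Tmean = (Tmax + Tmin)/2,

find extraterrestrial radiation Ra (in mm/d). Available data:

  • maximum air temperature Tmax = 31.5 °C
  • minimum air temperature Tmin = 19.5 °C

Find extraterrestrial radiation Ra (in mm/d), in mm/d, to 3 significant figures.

Tmean = 25.50 °C; √ΔT = 3.4641
Ra = ET₀ / [0.0023 × (Tmean+17.8) × √ΔT] = 3.38 / (0.0023 × 43.30 × 3.4641) = 9.797 mm/d

9.80 mm/d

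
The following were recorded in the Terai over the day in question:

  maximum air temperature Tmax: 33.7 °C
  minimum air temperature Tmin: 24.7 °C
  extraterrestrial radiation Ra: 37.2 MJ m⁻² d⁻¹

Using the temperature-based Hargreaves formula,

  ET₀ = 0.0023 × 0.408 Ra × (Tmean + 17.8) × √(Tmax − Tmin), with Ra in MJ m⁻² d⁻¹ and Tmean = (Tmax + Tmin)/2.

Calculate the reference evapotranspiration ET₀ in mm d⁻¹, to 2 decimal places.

Tmean = (33.7 + 24.7)/2 = 29.20 °C
0.408 Ra = 0.408 × 37.2 = 15.1776 mm/d equivalent
ET₀ = 0.0023 × 15.1776 × (29.20 + 17.8) × √9.0 = 0.0023 × 15.1776 × 47.00 × 3.0000 = 4.9221 mm/d

4.92 mm d⁻¹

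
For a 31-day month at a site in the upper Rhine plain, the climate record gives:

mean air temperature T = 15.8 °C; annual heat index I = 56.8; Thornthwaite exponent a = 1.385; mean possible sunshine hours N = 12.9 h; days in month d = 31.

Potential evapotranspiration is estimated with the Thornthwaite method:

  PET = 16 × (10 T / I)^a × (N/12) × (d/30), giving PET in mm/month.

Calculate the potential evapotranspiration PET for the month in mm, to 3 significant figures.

10T/I = 10 × 15.8 / 56.8 = 2.7817
(10T/I)^a = 2.7817^1.385 = 4.1245
Uncorrected PET = 16 × 4.1245 = 65.992 mm
Correction = (N/12)(d/30) = (12.9/12)(31/30) = 1.1108
PET = 65.992 × 1.1108 = 73.304 mm/month

73.3 mm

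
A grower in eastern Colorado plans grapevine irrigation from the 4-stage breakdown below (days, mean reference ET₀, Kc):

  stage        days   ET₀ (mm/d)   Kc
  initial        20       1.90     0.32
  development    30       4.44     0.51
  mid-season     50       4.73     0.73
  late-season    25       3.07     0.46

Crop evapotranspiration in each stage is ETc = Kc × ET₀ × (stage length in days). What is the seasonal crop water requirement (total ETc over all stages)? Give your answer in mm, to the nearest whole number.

initial: 0.32 × 1.90 × 20 = 12.16 mm
development: 0.51 × 4.44 × 30 = 67.93 mm
mid-season: 0.73 × 4.73 × 50 = 172.65 mm
late-season: 0.46 × 3.07 × 25 = 35.31 mm
Seasonal total = 288.05 mm

288 mm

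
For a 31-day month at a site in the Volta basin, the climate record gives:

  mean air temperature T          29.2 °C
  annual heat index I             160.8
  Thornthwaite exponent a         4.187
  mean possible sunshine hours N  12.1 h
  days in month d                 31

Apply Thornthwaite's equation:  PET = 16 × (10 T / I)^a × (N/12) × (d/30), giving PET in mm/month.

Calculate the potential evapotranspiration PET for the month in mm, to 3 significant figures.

10T/I = 10 × 29.2 / 160.8 = 1.8159
(10T/I)^a = 1.8159^4.187 = 12.1568
Uncorrected PET = 16 × 12.1568 = 194.509 mm
Correction = (N/12)(d/30) = (12.1/12)(31/30) = 1.0419
PET = 194.509 × 1.0419 = 202.659 mm/month

203 mm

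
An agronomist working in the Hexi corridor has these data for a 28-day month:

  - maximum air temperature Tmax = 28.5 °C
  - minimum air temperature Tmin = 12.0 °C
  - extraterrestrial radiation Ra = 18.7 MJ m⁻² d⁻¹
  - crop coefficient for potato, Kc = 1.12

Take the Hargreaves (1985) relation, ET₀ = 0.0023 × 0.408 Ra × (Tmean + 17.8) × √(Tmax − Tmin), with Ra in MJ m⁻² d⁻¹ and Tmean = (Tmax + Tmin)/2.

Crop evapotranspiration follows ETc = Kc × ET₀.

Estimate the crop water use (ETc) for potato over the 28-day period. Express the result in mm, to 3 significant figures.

85.1 mm

Tmean = (28.5 + 12.0)/2 = 20.25 °C
0.408 Ra = 0.408 × 18.7 = 7.6296 mm/d equivalent
ET₀ = 0.0023 × 7.6296 × (20.25 + 17.8) × √16.5 = 0.0023 × 7.6296 × 38.05 × 4.0620 = 2.7122 mm/d
ETc = Kc × ET₀ = 1.12 × 2.7122 = 3.0377 mm/d
Over 28 days: 3.0377 × 28 = 85.056 mm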